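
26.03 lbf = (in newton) 1 lbf = 4.4482216 N, so 26.03 lbf = 26.03 * 4.4482216 = 115.78721 N. 115.78721 N = 115.78721 newton ≈ 115.8 newton (4 s.f.). Final answer: 115.8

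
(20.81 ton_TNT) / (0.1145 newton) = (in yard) 1 ton_TNT = 4.184e+09 J, so 20.81 ton_TNT = 20.81 * 4.184e+09 = 8.706904e+10 J. 0.1145 newton = 0.1145 N. Combine: 8.706904e+10 J / 0.1145 N = 7.604283e+11 m. 1 yard = 0.9144 m, so 7.604283e+11 m = 7.604283e+11 / 0.9144 = 8.316145e+11 yard ≈ 8.316e+11 yard (4 s.f.). Final answer: 8.316e+11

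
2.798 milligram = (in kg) 1 milligram = 1e-06 kg, so 2.798 milligram = 2.798 * 1e-06 = 2.798e-06 kg. Result: 2.798e-06 kg. Final answer: 2.798e-06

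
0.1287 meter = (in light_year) 0.1287 meter = 0.1287 m. 1 light_year = 9.4607305e+15 m, so 0.1287 m = 0.1287 / 9.4607305e+15 = 1.3603601e-17 light_year ≈ 1.36e-17 light_year (4 s.f.). Final answer: 1.36e-17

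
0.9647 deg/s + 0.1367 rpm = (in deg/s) 1 deg/s = 0.017453293 rad/s, so 0.9647 deg/s = 0.9647 * 0.017453293 = 0.016837191 rad/s. 1 rpm = 0.10471976 rad/s, so 0.1367 rpm = 0.1367 * 0.10471976 = 0.014315191 rad/s. Sum: 0.016837191 + 0.014315191 = 0.031152382 rad/s. 1 deg/s = 0.017453293 rad/s, so 0.031152382 rad/s = 0.031152382 / 0.017453293 = 1.7849 deg/s ≈ 1.785 deg/s (4 s.f.). Final answer: 1.785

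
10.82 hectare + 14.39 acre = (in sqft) 1.791e+06. Check: 1 hectare = 10000 m^2, so 10.82 hectare = 10.82 * 10000 = 108200 m^2. 1 acre = 4046.8564 m^2, so 14.39 acre = 14.39 * 4046.8564 = 58234.264 m^2. Sum: 108200 + 58234.264 = 166434.26 m^2. 1 sqft = 0.09290304 m^2, so 166434.26 m^2 = 166434.26 / 0.09290304 = 1791483.5 sqft ≈ 1.791e+06 sqft (4 s.f.).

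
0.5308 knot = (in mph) 1 knot = 0.51444444 m/s, so 0.5308 knot = 0.5308 * 0.51444444 = 0.27306711 m/s. 1 mph = 0.44704 m/s, so 0.27306711 m/s = 0.27306711 / 0.44704 = 0.61083373 mph ≈ 0.6108 mph (4 s.f.). Final answer: 0.6108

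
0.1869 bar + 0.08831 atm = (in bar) 1 bar = 100000 Pa, so 0.1869 bar = 0.1869 * 100000 = 18690 Pa. 1 atm = 101325 Pa, so 0.08831 atm = 0.08831 * 101325 = 8948.0107 Pa. Sum: 18690 + 8948.0107 = 27638.011 Pa. 1 bar = 100000 Pa, so 27638.011 Pa = 27638.011 / 100000 = 0.27638011 bar ≈ 0.2764 bar (4 s.f.). Final answer: 0.2764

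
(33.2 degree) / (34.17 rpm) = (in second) 0.1619. Check: 1 degree = 0.017453293 rad, so 33.2 degree = 33.2 * 0.017453293 = 0.57944931 rad. 1 rpm = 0.10471976 rad/s, so 34.17 rpm = 34.17 * 0.10471976 = 3.578274 rad/s. Combine: 0.57944931 rad / 3.578274 rad/s = 0.16193542 s. 0.16193542 s = 0.16193542 second ≈ 0.1619 second (4 s.f.).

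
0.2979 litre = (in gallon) 0.0787. Check: 1 litre = 0.001 m^3, so 0.2979 litre = 0.2979 * 0.001 = 0.0002979 m^3. 1 gallon = 0.0037854118 m^3, so 0.0002979 m^3 = 0.0002979 / 0.0037854118 = 0.078696854 gallon ≈ 0.0787 gallon (4 s.f.).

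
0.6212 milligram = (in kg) 1 milligram = 1e-06 kg, so 0.6212 milligram = 0.6212 * 1e-06 = 6.212e-07 kg. Result: 6.212e-07 kg. Final answer: 6.212e-07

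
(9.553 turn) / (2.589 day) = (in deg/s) 0.01537. Check: 1 turn = 6.2831853 rad, so 9.553 turn = 9.553 * 6.2831853 = 60.023269 rad. 1 day = 86400 s, so 2.589 day = 2.589 * 86400 = 223689.6 s. Combine: 60.023269 rad / 223689.6 s = 0.00026833286 rad/s. 1 deg/s = 0.017453293 rad/s, so 0.00026833286 rad/s = 0.00026833286 / 0.017453293 = 0.01537434 deg/s ≈ 0.01537 deg/s (4 s.f.).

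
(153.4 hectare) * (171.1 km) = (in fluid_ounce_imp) 9.238e+15. Check: 1 hectare = 10000 m^2, so 153.4 hectare = 153.4 * 10000 = 1534000 m^2. 1 km = 1000 m, so 171.1 km = 171.1 * 1000 = 171100 m. Combine: 1534000 m^2 * 171100 m = 2.624674e+11 m^3. 1 fluid_ounce_imp = 2.8413063e-05 m^3, so 2.624674e+11 m^3 = 2.624674e+11 / 2.8413063e-05 = 9.2375611e+15 fluid_ounce_imp ≈ 9.238e+15 fluid_ounce_imp (4 s.f.).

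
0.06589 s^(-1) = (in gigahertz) 0.06589 s^(-1) = 0.06589 Hz. 1 gigahertz = 1e+09 Hz, so 0.06589 Hz = 0.06589 / 1e+09 = 6.589e-11 gigahertz. Final answer: 6.589e-11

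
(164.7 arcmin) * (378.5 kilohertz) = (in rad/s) 1.813e+04. Check: 1 arcmin = 0.00029088821 rad, so 164.7 arcmin = 164.7 * 0.00029088821 = 0.047909288 rad. 1 kilohertz = 1000 Hz, so 378.5 kilohertz = 378.5 * 1000 = 378500 Hz. Combine: 0.047909288 rad * 378500 Hz = 18133.665 rad/s. Result: 18133.665 rad/s ≈ 1.813e+04 rad/s (4 s.f.).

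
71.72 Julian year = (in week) 1 Julian year = 31557600 s, so 71.72 Julian year = 71.72 * 31557600 = 2.2633111e+09 s. 1 week = 604800 s, so 2.2633111e+09 s = 2.2633111e+09 / 604800 = 3742.2471 week ≈ 3742 week (4 s.f.). Final answer: 3742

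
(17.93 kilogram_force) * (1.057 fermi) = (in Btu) 1.762e-16. Check: 1 kilogram_force = 9.80665 N, so 17.93 kilogram_force = 17.93 * 9.80665 = 175.83323 N. 1 fermi = 1e-15 m, so 1.057 fermi = 1.057 * 1e-15 = 1.057e-15 m. Combine: 175.83323 N * 1.057e-15 m = 1.8585573e-13 J. 1 Btu = 1055.0559 J, so 1.8585573e-13 J = 1.8585573e-13 / 1055.0559 = 1.7615724e-16 Btu ≈ 1.762e-16 Btu (4 s.f.).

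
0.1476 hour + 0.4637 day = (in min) 676.6. Check: 1 hour = 3600 s, so 0.1476 hour = 0.1476 * 3600 = 531.36 s. 1 day = 86400 s, so 0.4637 day = 0.4637 * 86400 = 40063.68 s. Sum: 531.36 + 40063.68 = 40595.04 s. 1 min = 60 s, so 40595.04 s = 40595.04 / 60 = 676.584 min ≈ 676.6 min (4 s.f.).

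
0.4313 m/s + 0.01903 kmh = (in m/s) 0.4313 m/s is already in m/s. 1 kmh = 0.27777778 m/s, so 0.01903 kmh = 0.01903 * 0.27777778 = 0.0052861111 m/s. Sum: 0.4313 + 0.0052861111 = 0.43658611 m/s. Result: 0.43658611 m/s ≈ 0.4366 m/s (4 s.f.). Final answer: 0.4366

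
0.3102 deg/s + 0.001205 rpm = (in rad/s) 0.00554. Check: 1 deg/s = 0.017453293 rad/s, so 0.3102 deg/s = 0.3102 * 0.017453293 = 0.0054140113 rad/s. 1 rpm = 0.10471976 rad/s, so 0.001205 rpm = 0.001205 * 0.10471976 = 0.0001261873 rad/s. Sum: 0.0054140113 + 0.0001261873 = 0.0055401986 rad/s. Result: 0.0055401986 rad/s ≈ 0.00554 rad/s (4 s.f.).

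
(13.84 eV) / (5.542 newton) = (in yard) 4.376e-19. Check: 1 eV = 1.6021766e-19 J, so 13.84 eV = 13.84 * 1.6021766e-19 = 2.2174125e-18 J. 5.542 newton = 5.542 N. Combine: 2.2174125e-18 J / 5.542 N = 4.0011051e-19 m. 1 yard = 0.9144 m, so 4.0011051e-19 m = 4.0011051e-19 / 0.9144 = 4.3756618e-19 yard ≈ 4.376e-19 yard (4 s.f.).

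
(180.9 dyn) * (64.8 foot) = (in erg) 1 dyn = 1e-05 N, so 180.9 dyn = 180.9 * 1e-05 = 0.001809 N. 1 foot = 0.3048 m, so 64.8 foot = 64.8 * 0.3048 = 19.75104 m. Combine: 0.001809 N * 19.75104 m = 0.035729631 J. 1 erg = 1e-07 J, so 0.035729631 J = 0.035729631 / 1e-07 = 357296.31 erg ≈ 3.573e+05 erg (4 s.f.). Final answer: 3.573e+05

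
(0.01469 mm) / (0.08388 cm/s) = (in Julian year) 1 mm = 0.001 m, so 0.01469 mm = 0.01469 * 0.001 = 1.469e-05 m. 1 cm/s = 0.01 m/s, so 0.08388 cm/s = 0.08388 * 0.01 = 0.0008388 m/s. Combine: 1.469e-05 m / 0.0008388 m/s = 0.017513114 s. 1 Julian year = 31557600 s, so 0.017513114 s = 0.017513114 / 31557600 = 5.5495709e-10 Julian year ≈ 5.55e-10 Julian year (4 s.f.). Final answer: 5.55e-10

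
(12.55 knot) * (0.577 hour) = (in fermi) 1 knot = 0.51444444 m/s, so 12.55 knot = 12.55 * 0.51444444 = 6.4562778 m/s. 1 hour = 3600 s, so 0.577 hour = 0.577 * 3600 = 2077.2 s. Combine: 6.4562778 m/s * 2077.2 s = 13410.98 m. 1 fermi = 1e-15 m, so 13410.98 m = 13410.98 / 1e-15 = 1.341098e+19 fermi ≈ 1.341e+19 fermi (4 s.f.). Final answer: 1.341e+19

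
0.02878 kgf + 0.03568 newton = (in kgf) 1 kgf = 9.80665 N, so 0.02878 kgf = 0.02878 * 9.80665 = 0.28223539 N. 0.03568 newton = 0.03568 N. Sum: 0.28223539 + 0.03568 = 0.31791539 N. 1 kgf = 9.80665 N, so 0.31791539 N = 0.31791539 / 9.80665 = 0.032418347 kgf ≈ 0.03242 kgf (4 s.f.). Final answer: 0.03242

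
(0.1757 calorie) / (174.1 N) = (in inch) 1 calorie = 4.184 J, so 0.1757 calorie = 0.1757 * 4.184 = 0.7351288 J. 174.1 N is already in N. Combine: 0.7351288 J / 174.1 N = 0.0042224515 m. 1 inch = 0.0254 m, so 0.0042224515 m = 0.0042224515 / 0.0254 = 0.16623825 inch ≈ 0.1662 inch (4 s.f.). Final answer: 0.1662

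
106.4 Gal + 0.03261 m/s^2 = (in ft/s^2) 1 Gal = 0.01 m/s^2, so 106.4 Gal = 106.4 * 0.01 = 1.064 m/s^2. 0.03261 m/s^2 is already in m/s^2. Sum: 1.064 + 0.03261 = 1.09661 m/s^2. 1 ft/s^2 = 0.3048 m/s^2, so 1.09661 m/s^2 = 1.09661 / 0.3048 = 3.5978018 ft/s^2 ≈ 3.598 ft/s^2 (4 s.f.). Final answer: 3.598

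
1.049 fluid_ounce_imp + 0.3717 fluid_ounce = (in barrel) 0.0002566. Check: 1 fluid_ounce_imp = 2.8413063e-05 m^3, so 1.049 fluid_ounce_imp = 1.049 * 2.8413063e-05 = 2.9805303e-05 m^3. 1 fluid_ounce = 2.957353e-05 m^3, so 0.3717 fluid_ounce = 0.3717 * 2.957353e-05 = 1.0992481e-05 m^3. Sum: 2.9805303e-05 + 1.0992481e-05 = 4.0797784e-05 m^3. 1 barrel = 0.15898729 m^3, so 4.0797784e-05 m^3 = 4.0797784e-05 / 0.15898729 = 0.00025661034 barrel ≈ 0.0002566 barrel (4 s.f.).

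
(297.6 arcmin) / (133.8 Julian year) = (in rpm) 1.958e-10. Check: 1 arcmin = 0.00029088821 rad, so 297.6 arcmin = 297.6 * 0.00029088821 = 0.086568331 rad. 1 Julian year = 31557600 s, so 133.8 Julian year = 133.8 * 31557600 = 4.2224069e+09 s. Combine: 0.086568331 rad / 4.2224069e+09 s = 2.0502129e-11 rad/s. 1 rpm = 0.10471976 rad/s, so 2.0502129e-11 rad/s = 2.0502129e-11 / 0.10471976 = 1.9578091e-10 rpm ≈ 1.958e-10 rpm (4 s.f.).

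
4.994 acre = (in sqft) 2.175e+05. Check: 1 acre = 4046.8564 m^2, so 4.994 acre = 4.994 * 4046.8564 = 20210.001 m^2. 1 sqft = 0.09290304 m^2, so 20210.001 m^2 = 20210.001 / 0.09290304 = 217538.64 sqft ≈ 2.175e+05 sqft (4 s.f.).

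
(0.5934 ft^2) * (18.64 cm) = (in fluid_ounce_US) 347.5. Check: 1 ft^2 = 0.09290304 m^2, so 0.5934 ft^2 = 0.5934 * 0.09290304 = 0.055128664 m^2. 1 cm = 0.01 m, so 18.64 cm = 18.64 * 0.01 = 0.1864 m. Combine: 0.055128664 m^2 * 0.1864 m = 0.010275983 m^3. 1 fluid_ounce_US = 2.957353e-05 m^3, so 0.010275983 m^3 = 0.010275983 / 2.957353e-05 = 347.47232 fluid_ounce_US ≈ 347.5 fluid_ounce_US (4 s.f.).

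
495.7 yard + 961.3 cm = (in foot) 1 yard = 0.9144 m, so 495.7 yard = 495.7 * 0.9144 = 453.26808 m. 1 cm = 0.01 m, so 961.3 cm = 961.3 * 0.01 = 9.613 m. Sum: 453.26808 + 9.613 = 462.88108 m. 1 foot = 0.3048 m, so 462.88108 m = 462.88108 / 0.3048 = 1518.6387 foot ≈ 1519 foot (4 s.f.). Final answer: 1519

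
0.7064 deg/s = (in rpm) 0.1177. Check: 1 deg/s = 0.017453293 rad/s, so 0.7064 deg/s = 0.7064 * 0.017453293 = 0.012329006 rad/s. 1 rpm = 0.10471976 rad/s, so 0.012329006 rad/s = 0.012329006 / 0.10471976 = 0.11773333 rpm ≈ 0.1177 rpm (4 s.f.).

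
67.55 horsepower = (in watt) 5.037e+04. Check: 1 horsepower = 745.69987 W, so 67.55 horsepower = 67.55 * 745.69987 = 50372.026 W. 50372.026 W = 50372.026 watt ≈ 5.037e+04 watt (4 s.f.).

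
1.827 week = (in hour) 306.9. Check: 1 week = 604800 s, so 1.827 week = 1.827 * 604800 = 1104969.6 s. 1 hour = 3600 s, so 1104969.6 s = 1104969.6 / 3600 = 306.936 hour ≈ 306.9 hour (4 s.f.).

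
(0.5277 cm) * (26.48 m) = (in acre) 1 cm = 0.01 m, so 0.5277 cm = 0.5277 * 0.01 = 0.005277 m. 26.48 m is already in m. Combine: 0.005277 m * 26.48 m = 0.13973496 m^2. 1 acre = 4046.8564 m^2, so 0.13973496 m^2 = 0.13973496 / 4046.8564 = 3.4529261e-05 acre ≈ 3.453e-05 acre (4 s.f.). Final answer: 3.453e-05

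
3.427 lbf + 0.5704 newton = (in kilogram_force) 1.613. Check: 1 lbf = 4.4482216 N, so 3.427 lbf = 3.427 * 4.4482216 = 15.244055 N. 0.5704 newton = 0.5704 N. Sum: 15.244055 + 0.5704 = 15.814455 N. 1 kilogram_force = 9.80665 N, so 15.814455 N = 15.814455 / 9.80665 = 1.6126257 kilogram_force ≈ 1.613 kilogram_force (4 s.f.).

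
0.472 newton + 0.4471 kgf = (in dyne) 0.472 newton = 0.472 N. 1 kgf = 9.80665 N, so 0.4471 kgf = 0.4471 * 9.80665 = 4.3845532 N. Sum: 0.472 + 4.3845532 = 4.8565532 N. 1 dyne = 1e-05 N, so 4.8565532 N = 4.8565532 / 1e-05 = 485655.32 dyne ≈ 4.857e+05 dyne (4 s.f.). Final answer: 4.857e+05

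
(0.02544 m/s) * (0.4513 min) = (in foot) 0.02544 m/s is already in m/s. 1 min = 60 s, so 0.4513 min = 0.4513 * 60 = 27.078 s. Combine: 0.02544 m/s * 27.078 s = 0.68886432 m. 1 foot = 0.3048 m, so 0.68886432 m = 0.68886432 / 0.3048 = 2.2600535 foot ≈ 2.26 foot (4 s.f.). Final answer: 2.26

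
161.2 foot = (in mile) 0.03053. Check: 1 foot = 0.3048 m, so 161.2 foot = 161.2 * 0.3048 = 49.13376 m. 1 mile = 1609.344 m, so 49.13376 m = 49.13376 / 1609.344 = 0.030530303 mile ≈ 0.03053 mile (4 s.f.).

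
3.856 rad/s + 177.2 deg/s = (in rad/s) 6.949. Check: 3.856 rad/s is already in rad/s. 1 deg/s = 0.017453293 rad/s, so 177.2 deg/s = 177.2 * 0.017453293 = 3.0927234 rad/s. Sum: 3.856 + 3.0927234 = 6.9487234 rad/s. Result: 6.9487234 rad/s ≈ 6.949 rad/s (4 s.f.).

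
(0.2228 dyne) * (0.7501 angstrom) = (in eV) 1043. Check: 1 dyne = 1e-05 N, so 0.2228 dyne = 0.2228 * 1e-05 = 2.228e-06 N. 1 angstrom = 1e-10 m, so 0.7501 angstrom = 0.7501 * 1e-10 = 7.501e-11 m. Combine: 2.228e-06 N * 7.501e-11 m = 1.6712228e-16 J. 1 eV = 1.6021766e-19 J, so 1.6712228e-16 J = 1.6712228e-16 / 1.6021766e-19 = 1043.0952 eV ≈ 1043 eV (4 s.f.).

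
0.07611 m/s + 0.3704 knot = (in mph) 0.07611 m/s is already in m/s. 1 knot = 0.51444444 m/s, so 0.3704 knot = 0.3704 * 0.51444444 = 0.19055022 m/s. Sum: 0.07611 + 0.19055022 = 0.26666022 m/s. 1 mph = 0.44704 m/s, so 0.26666022 m/s = 0.26666022 / 0.44704 = 0.59650193 mph ≈ 0.5965 mph (4 s.f.). Final answer: 0.5965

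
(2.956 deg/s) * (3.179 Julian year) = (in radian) 5.176e+06. Check: 1 deg/s = 0.017453293 rad/s, so 2.956 deg/s = 2.956 * 0.017453293 = 0.051591933 rad/s. 1 Julian year = 31557600 s, so 3.179 Julian year = 3.179 * 31557600 = 1.0032161e+08 s. Combine: 0.051591933 rad/s * 1.0032161e+08 s = 5175785.8 rad. 5175785.8 rad = 5175785.8 radian ≈ 5.176e+06 radian (4 s.f.).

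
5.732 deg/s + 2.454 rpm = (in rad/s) 0.357. Check: 1 deg/s = 0.017453293 rad/s, so 5.732 deg/s = 5.732 * 0.017453293 = 0.10004227 rad/s. 1 rpm = 0.10471976 rad/s, so 2.454 rpm = 2.454 * 0.10471976 = 0.25698228 rad/s. Sum: 0.10004227 + 0.25698228 = 0.35702455 rad/s. Result: 0.35702455 rad/s ≈ 0.357 rad/s (4 s.f.).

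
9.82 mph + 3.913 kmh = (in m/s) 1 mph = 0.44704 m/s, so 9.82 mph = 9.82 * 0.44704 = 4.3899328 m/s. 1 kmh = 0.27777778 m/s, so 3.913 kmh = 3.913 * 0.27777778 = 1.0869444 m/s. Sum: 4.3899328 + 1.0869444 = 5.4768772 m/s. Result: 5.4768772 m/s ≈ 5.477 m/s (4 s.f.). Final answer: 5.477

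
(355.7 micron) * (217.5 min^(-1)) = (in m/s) 0.001289. Check: 1 micron = 1e-06 m, so 355.7 micron = 355.7 * 1e-06 = 0.0003557 m. 1 min^(-1) = 0.016666667 Hz, so 217.5 min^(-1) = 217.5 * 0.016666667 = 3.625 Hz. Combine: 0.0003557 m * 3.625 Hz = 0.0012894125 m/s. Result: 0.0012894125 m/s ≈ 0.001289 m/s (4 s.f.).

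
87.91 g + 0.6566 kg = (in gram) 744.5. Check: 1 g = 0.001 kg, so 87.91 g = 87.91 * 0.001 = 0.08791 kg. 0.6566 kg is already in kg. Sum: 0.08791 + 0.6566 = 0.74451 kg. 1 gram = 0.001 kg, so 0.74451 kg = 0.74451 / 0.001 = 744.51 gram ≈ 744.5 gram (4 s.f.).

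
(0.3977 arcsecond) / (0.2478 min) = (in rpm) 1.238e-06. Check: 1 arcsecond = 4.8481368e-06 rad, so 0.3977 arcsecond = 0.3977 * 4.8481368e-06 = 1.928104e-06 rad. 1 min = 60 s, so 0.2478 min = 0.2478 * 60 = 14.868 s. Combine: 1.928104e-06 rad / 14.868 s = 1.2968146e-07 rad/s. 1 rpm = 0.10471976 rad/s, so 1.2968146e-07 rad/s = 1.2968146e-07 / 0.10471976 = 1.2383668e-06 rpm ≈ 1.238e-06 rpm (4 s.f.).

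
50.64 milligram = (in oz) 0.001786. Check: 1 milligram = 1e-06 kg, so 50.64 milligram = 50.64 * 1e-06 = 5.064e-05 kg. 1 oz = 0.028349523 kg, so 5.064e-05 kg = 5.064e-05 / 0.028349523 = 0.0017862734 oz ≈ 0.001786 oz (4 s.f.).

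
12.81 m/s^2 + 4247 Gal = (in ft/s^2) 181.4. Check: 12.81 m/s^2 is already in m/s^2. 1 Gal = 0.01 m/s^2, so 4247 Gal = 4247 * 0.01 = 42.47 m/s^2. Sum: 12.81 + 42.47 = 55.28 m/s^2. 1 ft/s^2 = 0.3048 m/s^2, so 55.28 m/s^2 = 55.28 / 0.3048 = 181.36483 ft/s^2 ≈ 181.4 ft/s^2 (4 s.f.).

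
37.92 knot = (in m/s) 1 knot = 0.51444444 m/s, so 37.92 knot = 37.92 * 0.51444444 = 19.507733 m/s. Result: 19.507733 m/s ≈ 19.51 m/s (4 s.f.). Final answer: 19.51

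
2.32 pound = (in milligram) 1.052e+06. Check: 1 pound = 0.45359237 kg, so 2.32 pound = 2.32 * 0.45359237 = 1.0523343 kg. 1 milligram = 1e-06 kg, so 1.0523343 kg = 1.0523343 / 1e-06 = 1052334.3 milligram ≈ 1.052e+06 milligram (4 s.f.).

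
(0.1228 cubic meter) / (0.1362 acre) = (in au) 1.489e-15. Check: 0.1228 cubic meter = 0.1228 m^3. 1 acre = 4046.8564 m^2, so 0.1362 acre = 0.1362 * 4046.8564 = 551.18184 m^2. Combine: 0.1228 m^3 / 551.18184 m^2 = 0.00022279399 m. 1 au = 1.4959787e+11 m, so 0.00022279399 m = 0.00022279399 / 1.4959787e+11 = 1.4892858e-15 au ≈ 1.489e-15 au (4 s.f.).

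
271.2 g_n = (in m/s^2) 1 g_n = 9.80665 m/s^2, so 271.2 g_n = 271.2 * 9.80665 = 2659.5635 m/s^2. Result: 2659.5635 m/s^2 ≈ 2660 m/s^2 (4 s.f.). Final answer: 2660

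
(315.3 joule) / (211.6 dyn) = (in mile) 92.59. Check: 315.3 joule = 315.3 J. 1 dyn = 1e-05 N, so 211.6 dyn = 211.6 * 1e-05 = 0.002116 N. Combine: 315.3 J / 0.002116 N = 149007.56 m. 1 mile = 1609.344 m, so 149007.56 m = 149007.56 / 1609.344 = 92.589006 mile ≈ 92.59 mile (4 s.f.).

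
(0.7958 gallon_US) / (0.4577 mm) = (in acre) 1 gallon_US = 0.0037854118 m^3, so 0.7958 gallon_US = 0.7958 * 0.0037854118 = 0.0030124307 m^3. 1 mm = 0.001 m, so 0.4577 mm = 0.4577 * 0.001 = 0.0004577 m. Combine: 0.0030124307 m^3 / 0.0004577 m = 6.5816707 m^2. 1 acre = 4046.8564 m^2, so 6.5816707 m^2 = 6.5816707 / 4046.8564 = 0.0016263663 acre ≈ 0.001626 acre (4 s.f.). Final answer: 0.001626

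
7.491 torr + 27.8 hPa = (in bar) 1 torr = 133.32237 Pa, so 7.491 torr = 7.491 * 133.32237 = 998.71786 Pa. 1 hPa = 100 Pa, so 27.8 hPa = 27.8 * 100 = 2780 Pa. Sum: 998.71786 + 2780 = 3778.7179 Pa. 1 bar = 100000 Pa, so 3778.7179 Pa = 3778.7179 / 100000 = 0.037787179 bar ≈ 0.03779 bar (4 s.f.). Final answer: 0.03779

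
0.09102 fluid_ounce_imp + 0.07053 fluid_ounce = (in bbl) 1 fluid_ounce_imp = 2.8413063e-05 m^3, so 0.09102 fluid_ounce_imp = 0.09102 * 2.8413063e-05 = 2.5861569e-06 m^3. 1 fluid_ounce = 2.957353e-05 m^3, so 0.07053 fluid_ounce = 0.07053 * 2.957353e-05 = 2.085821e-06 m^3. Sum: 2.5861569e-06 + 2.085821e-06 = 4.671978e-06 m^3. 1 bbl = 0.15898729 m^3, so 4.671978e-06 m^3 = 4.671978e-06 / 0.15898729 = 2.9385857e-05 bbl ≈ 2.939e-05 bbl (4 s.f.). Final answer: 2.939e-05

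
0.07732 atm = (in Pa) 1 atm = 101325 Pa, so 0.07732 atm = 0.07732 * 101325 = 7834.449 Pa. Result: 7834.449 Pa ≈ 7834 Pa (4 s.f.). Final answer: 7834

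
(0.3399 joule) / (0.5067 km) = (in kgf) 0.3399 joule = 0.3399 J. 1 km = 1000 m, so 0.5067 km = 0.5067 * 1000 = 506.7 m. Combine: 0.3399 J / 506.7 m = 0.00067081113 N. 1 kgf = 9.80665 N, so 0.00067081113 N = 0.00067081113 / 9.80665 = 6.8403699e-05 kgf ≈ 6.84e-05 kgf (4 s.f.). Final answer: 6.84e-05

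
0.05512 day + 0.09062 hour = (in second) 1 day = 86400 s, so 0.05512 day = 0.05512 * 86400 = 4762.368 s. 1 hour = 3600 s, so 0.09062 hour = 0.09062 * 3600 = 326.232 s. Sum: 4762.368 + 326.232 = 5088.6 s. 5088.6 s = 5088.6 second ≈ 5089 second (4 s.f.). Final answer: 5089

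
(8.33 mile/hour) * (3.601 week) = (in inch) 1 mile/hour = 0.44704 m/s, so 8.33 mile/hour = 8.33 * 0.44704 = 3.7238432 m/s. 1 week = 604800 s, so 3.601 week = 3.601 * 604800 = 2177884.8 s. Combine: 3.7238432 m/s * 2177884.8 s = 8110101.5 m. 1 inch = 0.0254 m, so 8110101.5 m = 8110101.5 / 0.0254 = 3.1929533e+08 inch ≈ 3.193e+08 inch (4 s.f.). Final answer: 3.193e+08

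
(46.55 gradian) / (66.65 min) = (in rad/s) 0.0001828. Check: 1 gradian = 0.015707963 rad, so 46.55 gradian = 46.55 * 0.015707963 = 0.73120569 rad. 1 min = 60 s, so 66.65 min = 66.65 * 60 = 3999 s. Combine: 0.73120569 rad / 3999 s = 0.00018284713 rad/s. Result: 0.00018284713 rad/s ≈ 0.0001828 rad/s (4 s.f.).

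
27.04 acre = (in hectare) 1 acre = 4046.8564 m^2, so 27.04 acre = 27.04 * 4046.8564 = 109427 m^2. 1 hectare = 10000 m^2, so 109427 m^2 = 109427 / 10000 = 10.9427 hectare ≈ 10.94 hectare (4 s.f.). Final answer: 10.94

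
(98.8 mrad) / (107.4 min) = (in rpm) 1 mrad = 0.001 rad, so 98.8 mrad = 98.8 * 0.001 = 0.0988 rad. 1 min = 60 s, so 107.4 min = 107.4 * 60 = 6444 s. Combine: 0.0988 rad / 6444 s = 1.5332092e-05 rad/s. 1 rpm = 0.10471976 rad/s, so 1.5332092e-05 rad/s = 1.5332092e-05 / 0.10471976 = 0.00014641069 rpm ≈ 0.0001464 rpm (4 s.f.). Final answer: 0.0001464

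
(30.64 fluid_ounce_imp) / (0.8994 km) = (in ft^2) 1 fluid_ounce_imp = 2.8413063e-05 m^3, so 30.64 fluid_ounce_imp = 30.64 * 2.8413063e-05 = 0.00087057624 m^3. 1 km = 1000 m, so 0.8994 km = 0.8994 * 1000 = 899.4 m. Combine: 0.00087057624 m^3 / 899.4 m = 9.6795223e-07 m^2. 1 ft^2 = 0.09290304 m^2, so 9.6795223e-07 m^2 = 9.6795223e-07 / 0.09290304 = 1.0418951e-05 ft^2 ≈ 1.042e-05 ft^2 (4 s.f.). Final answer: 1.042e-05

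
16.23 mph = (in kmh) 26.12. Check: 1 mph = 0.44704 m/s, so 16.23 mph = 16.23 * 0.44704 = 7.2554592 m/s. 1 kmh = 0.27777778 m/s, so 7.2554592 m/s = 7.2554592 / 0.27777778 = 26.119653 kmh ≈ 26.12 kmh (4 s.f.).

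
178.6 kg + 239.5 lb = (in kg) 178.6 kg is already in kg. 1 lb = 0.45359237 kg, so 239.5 lb = 239.5 * 0.45359237 = 108.63537 kg. Sum: 178.6 + 108.63537 = 287.23537 kg. Result: 287.23537 kg ≈ 287.2 kg (4 s.f.). Final answer: 287.2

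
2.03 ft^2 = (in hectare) 1.886e-05. Check: 1 ft^2 = 0.09290304 m^2, so 2.03 ft^2 = 2.03 * 0.09290304 = 0.18859317 m^2. 1 hectare = 10000 m^2, so 0.18859317 m^2 = 0.18859317 / 10000 = 1.8859317e-05 hectare ≈ 1.886e-05 hectare (4 s.f.).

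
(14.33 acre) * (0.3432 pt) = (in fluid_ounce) 1 acre = 4046.8564 m^2, so 14.33 acre = 14.33 * 4046.8564 = 57991.453 m^2. 1 pt = 0.00035277778 m, so 0.3432 pt = 0.3432 * 0.00035277778 = 0.00012107333 m. Combine: 57991.453 m^2 * 0.00012107333 m = 7.0212185 m^3. 1 fluid_ounce = 2.957353e-05 m^3, so 7.0212185 m^3 = 7.0212185 / 2.957353e-05 = 237415.64 fluid_ounce ≈ 2.374e+05 fluid_ounce (4 s.f.). Final answer: 2.374e+05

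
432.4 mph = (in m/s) 193.3. Check: 1 mph = 0.44704 m/s, so 432.4 mph = 432.4 * 0.44704 = 193.3001 m/s. Result: 193.3001 m/s ≈ 193.3 m/s (4 s.f.).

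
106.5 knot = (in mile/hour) 122.6. Check: 1 knot = 0.51444444 m/s, so 106.5 knot = 106.5 * 0.51444444 = 54.788333 m/s. 1 mile/hour = 0.44704 m/s, so 54.788333 m/s = 54.788333 / 0.44704 = 122.55801 mile/hour ≈ 122.6 mile/hour (4 s.f.).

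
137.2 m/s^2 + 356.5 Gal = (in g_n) 14.35. Check: 137.2 m/s^2 is already in m/s^2. 1 Gal = 0.01 m/s^2, so 356.5 Gal = 356.5 * 0.01 = 3.565 m/s^2. Sum: 137.2 + 3.565 = 140.765 m/s^2. 1 g_n = 9.80665 m/s^2, so 140.765 m/s^2 = 140.765 / 9.80665 = 14.354035 g_n ≈ 14.35 g_n (4 s.f.).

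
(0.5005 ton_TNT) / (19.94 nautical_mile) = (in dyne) 1 ton_TNT = 4.184e+09 J, so 0.5005 ton_TNT = 0.5005 * 4.184e+09 = 2.094092e+09 J. 1 nautical_mile = 1852 m, so 19.94 nautical_mile = 19.94 * 1852 = 36928.88 m. Combine: 2.094092e+09 J / 36928.88 m = 56706.079 N. 1 dyne = 1e-05 N, so 56706.079 N = 56706.079 / 1e-05 = 5.6706079e+09 dyne ≈ 5.671e+09 dyne (4 s.f.). Final answer: 5.671e+09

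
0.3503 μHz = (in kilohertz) 3.503e-10. Check: 1 μHz = 1e-06 Hz, so 0.3503 μHz = 0.3503 * 1e-06 = 3.503e-07 Hz. 1 kilohertz = 1000 Hz, so 3.503e-07 Hz = 3.503e-07 / 1000 = 3.503e-10 kilohertz.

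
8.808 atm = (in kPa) 892.5. Check: 1 atm = 101325 Pa, so 8.808 atm = 8.808 * 101325 = 892470.6 Pa. 1 kPa = 1000 Pa, so 892470.6 Pa = 892470.6 / 1000 = 892.4706 kPa ≈ 892.5 kPa (4 s.f.).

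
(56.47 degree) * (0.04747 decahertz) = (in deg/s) 1 degree = 0.017453293 rad, so 56.47 degree = 56.47 * 0.017453293 = 0.98558743 rad. 1 decahertz = 10 Hz, so 0.04747 decahertz = 0.04747 * 10 = 0.4747 Hz. Combine: 0.98558743 rad * 0.4747 Hz = 0.46785835 rad/s. 1 deg/s = 0.017453293 rad/s, so 0.46785835 rad/s = 0.46785835 / 0.017453293 = 26.806309 deg/s ≈ 26.81 deg/s (4 s.f.). Final answer: 26.81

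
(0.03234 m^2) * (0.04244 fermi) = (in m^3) 1.373e-18. Check: 0.03234 m^2 is already in m^2. 1 fermi = 1e-15 m, so 0.04244 fermi = 0.04244 * 1e-15 = 4.244e-17 m. Combine: 0.03234 m^2 * 4.244e-17 m = 1.3725096e-18 m^3. Result: 1.3725096e-18 m^3 ≈ 1.373e-18 m^3 (4 s.f.).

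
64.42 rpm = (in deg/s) 1 rpm = 0.10471976 rad/s, so 64.42 rpm = 64.42 * 0.10471976 = 6.7460466 rad/s. 1 deg/s = 0.017453293 rad/s, so 6.7460466 rad/s = 6.7460466 / 0.017453293 = 386.52 deg/s ≈ 386.5 deg/s (4 s.f.). Final answer: 386.5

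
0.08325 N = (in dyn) 1 dyn = 1e-05 N, so 0.08325 N = 0.08325 / 1e-05 = 8325 dyn. Final answer: 8325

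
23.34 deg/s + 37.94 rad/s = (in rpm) 1 deg/s = 0.017453293 rad/s, so 23.34 deg/s = 23.34 * 0.017453293 = 0.40735985 rad/s. 37.94 rad/s is already in rad/s. Sum: 0.40735985 + 37.94 = 38.34736 rad/s. 1 rpm = 0.10471976 rad/s, so 38.34736 rad/s = 38.34736 / 0.10471976 = 366.19031 rpm ≈ 366.2 rpm (4 s.f.). Final answer: 366.2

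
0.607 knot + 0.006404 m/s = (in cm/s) 1 knot = 0.51444444 m/s, so 0.607 knot = 0.607 * 0.51444444 = 0.31226778 m/s. 0.006404 m/s is already in m/s. Sum: 0.31226778 + 0.006404 = 0.31867178 m/s. 1 cm/s = 0.01 m/s, so 0.31867178 m/s = 0.31867178 / 0.01 = 31.867178 cm/s ≈ 31.87 cm/s (4 s.f.). Final answer: 31.87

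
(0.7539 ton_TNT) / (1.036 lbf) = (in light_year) 7.235e-08. Check: 1 ton_TNT = 4.184e+09 J, so 0.7539 ton_TNT = 0.7539 * 4.184e+09 = 3.1543176e+09 J. 1 lbf = 4.4482216 N, so 1.036 lbf = 1.036 * 4.4482216 = 4.6083576 N. Combine: 3.1543176e+09 J / 4.6083576 N = 6.8447761e+08 m. 1 light_year = 9.4607305e+15 m, so 6.8447761e+08 m = 6.8447761e+08 / 9.4607305e+15 = 7.2349341e-08 light_year ≈ 7.235e-08 light_year (4 s.f.).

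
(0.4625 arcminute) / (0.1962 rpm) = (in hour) 1 arcminute = 0.00029088821 rad, so 0.4625 arcminute = 0.4625 * 0.00029088821 = 0.0001345358 rad. 1 rpm = 0.10471976 rad/s, so 0.1962 rpm = 0.1962 * 0.10471976 = 0.020546016 rad/s. Combine: 0.0001345358 rad / 0.020546016 rad/s = 0.0065480236 s. 1 hour = 3600 s, so 0.0065480236 s = 0.0065480236 / 3600 = 1.8188954e-06 hour ≈ 1.819e-06 hour (4 s.f.). Final answer: 1.819e-06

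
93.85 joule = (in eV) 93.85 joule = 93.85 J. 1 eV = 1.6021766e-19 J, so 93.85 J = 93.85 / 1.6021766e-19 = 5.8576563e+20 eV ≈ 5.858e+20 eV (4 s.f.). Final answer: 5.858e+20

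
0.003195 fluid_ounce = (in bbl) 5.943e-07. Check: 1 fluid_ounce = 2.957353e-05 m^3, so 0.003195 fluid_ounce = 0.003195 * 2.957353e-05 = 9.4487427e-08 m^3. 1 bbl = 0.15898729 m^3, so 9.4487427e-08 m^3 = 9.4487427e-08 / 0.15898729 = 5.9430804e-07 bbl ≈ 5.943e-07 bbl (4 s.f.).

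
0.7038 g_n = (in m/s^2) 6.902. Check: 1 g_n = 9.80665 m/s^2, so 0.7038 g_n = 0.7038 * 9.80665 = 6.9019203 m/s^2. Result: 6.9019203 m/s^2 ≈ 6.902 m/s^2 (4 s.f.).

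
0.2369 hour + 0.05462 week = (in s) 3.389e+04. Check: 1 hour = 3600 s, so 0.2369 hour = 0.2369 * 3600 = 852.84 s. 1 week = 604800 s, so 0.05462 week = 0.05462 * 604800 = 33034.176 s. Sum: 852.84 + 33034.176 = 33887.016 s. Result: 33887.016 s ≈ 3.389e+04 s (4 s.f.).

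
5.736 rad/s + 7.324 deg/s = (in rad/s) 5.736 rad/s is already in rad/s. 1 deg/s = 0.017453293 rad/s, so 7.324 deg/s = 7.324 * 0.017453293 = 0.12782791 rad/s. Sum: 5.736 + 0.12782791 = 5.8638279 rad/s. Result: 5.8638279 rad/s ≈ 5.864 rad/s (4 s.f.). Final answer: 5.864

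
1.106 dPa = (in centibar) 0.0001106. Check: 1 dPa = 0.1 Pa, so 1.106 dPa = 1.106 * 0.1 = 0.1106 Pa. 1 centibar = 1000 Pa, so 0.1106 Pa = 0.1106 / 1000 = 0.0001106 centibar.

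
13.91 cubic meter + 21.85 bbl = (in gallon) 13.91 cubic meter = 13.91 m^3. 1 bbl = 0.15898729 m^3, so 21.85 bbl = 21.85 * 0.15898729 = 3.4738724 m^3. Sum: 13.91 + 3.4738724 = 17.383872 m^3. 1 gallon = 0.0037854118 m^3, so 17.383872 m^3 = 17.383872 / 0.0037854118 = 4592.3332 gallon ≈ 4592 gallon (4 s.f.). Final answer: 4592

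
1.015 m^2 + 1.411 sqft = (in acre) 0.0002832. Check: 1.015 m^2 is already in m^2. 1 sqft = 0.09290304 m^2, so 1.411 sqft = 1.411 * 0.09290304 = 0.13108619 m^2. Sum: 1.015 + 0.13108619 = 1.1460862 m^2. 1 acre = 4046.8564 m^2, so 1.1460862 m^2 = 1.1460862 / 4046.8564 = 0.00028320407 acre ≈ 0.0002832 acre (4 s.f.).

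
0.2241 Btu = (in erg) 1 Btu = 1055.0559 J, so 0.2241 Btu = 0.2241 * 1055.0559 = 236.43802 J. 1 erg = 1e-07 J, so 236.43802 J = 236.43802 / 1e-07 = 2.3643802e+09 erg ≈ 2.364e+09 erg (4 s.f.). Final answer: 2.364e+09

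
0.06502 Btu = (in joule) 68.6. Check: 1 Btu = 1055.0559 J, so 0.06502 Btu = 0.06502 * 1055.0559 = 68.599732 J. 68.599732 J = 68.599732 joule ≈ 68.6 joule (4 s.f.).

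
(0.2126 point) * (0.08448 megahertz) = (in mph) 1 point = 0.00035277778 m, so 0.2126 point = 0.2126 * 0.00035277778 = 7.5000556e-05 m. 1 megahertz = 1000000 Hz, so 0.08448 megahertz = 0.08448 * 1000000 = 84480 Hz. Combine: 7.5000556e-05 m * 84480 Hz = 6.3360469 m/s. 1 mph = 0.44704 m/s, so 6.3360469 m/s = 6.3360469 / 0.44704 = 14.173333 mph ≈ 14.17 mph (4 s.f.). Final answer: 14.17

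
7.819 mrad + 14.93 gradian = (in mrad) 1 mrad = 0.001 rad, so 7.819 mrad = 7.819 * 0.001 = 0.007819 rad. 1 gradian = 0.015707963 rad, so 14.93 gradian = 14.93 * 0.015707963 = 0.23451989 rad. Sum: 0.007819 + 0.23451989 = 0.24233889 rad. 1 mrad = 0.001 rad, so 0.24233889 rad = 0.24233889 / 0.001 = 242.33889 mrad ≈ 242.3 mrad (4 s.f.). Final answer: 242.3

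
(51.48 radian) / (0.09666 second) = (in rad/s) 532.6. Check: 51.48 radian = 51.48 rad. 0.09666 second = 0.09666 s. Combine: 51.48 rad / 0.09666 s = 532.58845 rad/s. Result: 532.58845 rad/s ≈ 532.6 rad/s (4 s.f.).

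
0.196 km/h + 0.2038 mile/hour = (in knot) 0.2829. Check: 1 km/h = 0.27777778 m/s, so 0.196 km/h = 0.196 * 0.27777778 = 0.054444444 m/s. 1 mile/hour = 0.44704 m/s, so 0.2038 mile/hour = 0.2038 * 0.44704 = 0.091106752 m/s. Sum: 0.054444444 + 0.091106752 = 0.1455512 m/s. 1 knot = 0.51444444 m/s, so 0.1455512 m/s = 0.1455512 / 0.51444444 = 0.28292889 knot ≈ 0.2829 knot (4 s.f.).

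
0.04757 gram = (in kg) 1 gram = 0.001 kg, so 0.04757 gram = 0.04757 * 0.001 = 4.757e-05 kg. Result: 4.757e-05 kg. Final answer: 4.757e-05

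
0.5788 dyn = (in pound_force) 1.301e-06. Check: 1 dyn = 1e-05 N, so 0.5788 dyn = 0.5788 * 1e-05 = 5.788e-06 N. 1 pound_force = 4.4482216 N, so 5.788e-06 N = 5.788e-06 / 4.4482216 = 1.3011942e-06 pound_force ≈ 1.301e-06 pound_force (4 s.f.).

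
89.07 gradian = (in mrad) 1399. Check: 1 gradian = 0.015707963 rad, so 89.07 gradian = 89.07 * 0.015707963 = 1.3991083 rad. 1 mrad = 0.001 rad, so 1.3991083 rad = 1.3991083 / 0.001 = 1399.1083 mrad ≈ 1399 mrad (4 s.f.).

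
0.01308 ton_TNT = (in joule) 5.473e+07. Check: 1 ton_TNT = 4.184e+09 J, so 0.01308 ton_TNT = 0.01308 * 4.184e+09 = 54726720 J. 54726720 J = 54726720 joule ≈ 5.473e+07 joule (4 s.f.).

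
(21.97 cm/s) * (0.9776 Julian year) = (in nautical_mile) 3660. Check: 1 cm/s = 0.01 m/s, so 21.97 cm/s = 21.97 * 0.01 = 0.2197 m/s. 1 Julian year = 31557600 s, so 0.9776 Julian year = 0.9776 * 31557600 = 30850710 s. Combine: 0.2197 m/s * 30850710 s = 6777900.9 m. 1 nautical_mile = 1852 m, so 6777900.9 m = 6777900.9 / 1852 = 3659.7737 nautical_mile ≈ 3660 nautical_mile (4 s.f.).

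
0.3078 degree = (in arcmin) 18.47. Check: 1 degree = 0.017453293 rad, so 0.3078 degree = 0.3078 * 0.017453293 = 0.0053721234 rad. 1 arcmin = 0.00029088821 rad, so 0.0053721234 rad = 0.0053721234 / 0.00029088821 = 18.468 arcmin ≈ 18.47 arcmin (4 s.f.).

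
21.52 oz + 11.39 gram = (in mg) 6.215e+05. Check: 1 oz = 0.028349523 kg, so 21.52 oz = 21.52 * 0.028349523 = 0.61008174 kg. 1 gram = 0.001 kg, so 11.39 gram = 11.39 * 0.001 = 0.01139 kg. Sum: 0.61008174 + 0.01139 = 0.62147174 kg. 1 mg = 1e-06 kg, so 0.62147174 kg = 0.62147174 / 1e-06 = 621471.74 mg ≈ 6.215e+05 mg (4 s.f.).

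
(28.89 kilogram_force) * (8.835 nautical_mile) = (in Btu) 4394. Check: 1 kilogram_force = 9.80665 N, so 28.89 kilogram_force = 28.89 * 9.80665 = 283.31412 N. 1 nautical_mile = 1852 m, so 8.835 nautical_mile = 8.835 * 1852 = 16362.42 m. Combine: 283.31412 N * 16362.42 m = 4635704.6 J. 1 Btu = 1055.0559 J, so 4635704.6 J = 4635704.6 / 1055.0559 = 4393.8002 Btu ≈ 4394 Btu (4 s.f.).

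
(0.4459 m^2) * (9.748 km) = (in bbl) 2.734e+04. Check: 0.4459 m^2 is already in m^2. 1 km = 1000 m, so 9.748 km = 9.748 * 1000 = 9748 m. Combine: 0.4459 m^2 * 9748 m = 4346.6332 m^3. 1 bbl = 0.15898729 m^3, so 4346.6332 m^3 = 4346.6332 / 0.15898729 = 27339.5 bbl ≈ 2.734e+04 bbl (4 s.f.).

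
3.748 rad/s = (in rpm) 35.79. Check: 1 rpm = 0.10471976 rad/s, so 3.748 rad/s = 3.748 / 0.10471976 = 35.790764 rpm ≈ 35.79 rpm (4 s.f.).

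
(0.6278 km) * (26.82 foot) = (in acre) 1 km = 1000 m, so 0.6278 km = 0.6278 * 1000 = 627.8 m. 1 foot = 0.3048 m, so 26.82 foot = 26.82 * 0.3048 = 8.174736 m. Combine: 627.8 m * 8.174736 m = 5132.0993 m^2. 1 acre = 4046.8564 m^2, so 5132.0993 m^2 = 5132.0993 / 4046.8564 = 1.2681693 acre ≈ 1.268 acre (4 s.f.). Final answer: 1.268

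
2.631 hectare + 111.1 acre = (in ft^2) 1 hectare = 10000 m^2, so 2.631 hectare = 2.631 * 10000 = 26310 m^2. 1 acre = 4046.8564 m^2, so 111.1 acre = 111.1 * 4046.8564 = 449605.75 m^2. Sum: 26310 + 449605.75 = 475915.75 m^2. 1 ft^2 = 0.09290304 m^2, so 475915.75 m^2 = 475915.75 / 0.09290304 = 5122714.5 ft^2 ≈ 5.123e+06 ft^2 (4 s.f.). Final answer: 5.123e+06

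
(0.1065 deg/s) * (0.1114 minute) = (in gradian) 1 deg/s = 0.017453293 rad/s, so 0.1065 deg/s = 0.1065 * 0.017453293 = 0.0018587757 rad/s. 1 minute = 60 s, so 0.1114 minute = 0.1114 * 60 = 6.684 s. Combine: 0.0018587757 rad/s * 6.684 s = 0.012424056 rad. 1 gradian = 0.015707963 rad, so 0.012424056 rad = 0.012424056 / 0.015707963 = 0.79094 gradian ≈ 0.7909 gradian (4 s.f.). Final answer: 0.7909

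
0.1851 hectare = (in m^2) 1851. Check: 1 hectare = 10000 m^2, so 0.1851 hectare = 0.1851 * 10000 = 1851 m^2. Result: 1851 m^2.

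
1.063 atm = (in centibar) 107.7. Check: 1 atm = 101325 Pa, so 1.063 atm = 1.063 * 101325 = 107708.47 Pa. 1 centibar = 1000 Pa, so 107708.47 Pa = 107708.47 / 1000 = 107.70847 centibar ≈ 107.7 centibar (4 s.f.).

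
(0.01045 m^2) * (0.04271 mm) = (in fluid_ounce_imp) 0.01045 m^2 is already in m^2. 1 mm = 0.001 m, so 0.04271 mm = 0.04271 * 0.001 = 4.271e-05 m. Combine: 0.01045 m^2 * 4.271e-05 m = 4.463195e-07 m^3. 1 fluid_ounce_imp = 2.8413063e-05 m^3, so 4.463195e-07 m^3 = 4.463195e-07 / 2.8413063e-05 = 0.01570825 fluid_ounce_imp ≈ 0.01571 fluid_ounce_imp (4 s.f.). Final answer: 0.01571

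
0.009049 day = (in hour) 0.2172. Check: 1 day = 86400 s, so 0.009049 day = 0.009049 * 86400 = 781.8336 s. 1 hour = 3600 s, so 781.8336 s = 781.8336 / 3600 = 0.217176 hour ≈ 0.2172 hour (4 s.f.).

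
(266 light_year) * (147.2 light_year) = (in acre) 1 light_year = 9.4607305e+15 m, so 266 light_year = 266 * 9.4607305e+15 = 2.5165543e+18 m. 1 light_year = 9.4607305e+15 m, so 147.2 light_year = 147.2 * 9.4607305e+15 = 1.3926195e+18 m. Combine: 2.5165543e+18 m * 1.3926195e+18 m = 3.5046027e+36 m^2. 1 acre = 4046.8564 m^2, so 3.5046027e+36 m^2 = 3.5046027e+36 / 4046.8564 = 8.6600618e+32 acre ≈ 8.66e+32 acre (4 s.f.). Final answer: 8.66e+32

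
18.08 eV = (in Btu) 2.746e-21. Check: 1 eV = 1.6021766e-19 J, so 18.08 eV = 18.08 * 1.6021766e-19 = 2.8967354e-18 J. 1 Btu = 1055.0559 J, so 2.8967354e-18 J = 2.8967354e-18 / 1055.0559 = 2.7455754e-21 Btu ≈ 2.746e-21 Btu (4 s.f.).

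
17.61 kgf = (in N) 1 kgf = 9.80665 N, so 17.61 kgf = 17.61 * 9.80665 = 172.69511 N. Result: 172.69511 N ≈ 172.7 N (4 s.f.). Final answer: 172.7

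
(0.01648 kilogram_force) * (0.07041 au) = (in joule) 1 kilogram_force = 9.80665 N, so 0.01648 kilogram_force = 0.01648 * 9.80665 = 0.16161359 N. 1 au = 1.4959787e+11 m, so 0.07041 au = 0.07041 * 1.4959787e+11 = 1.0533186e+10 m. Combine: 0.16161359 N * 1.0533186e+10 m = 1.702306e+09 J. 1.702306e+09 J = 1.702306e+09 joule ≈ 1.702e+09 joule (4 s.f.). Final answer: 1.702e+09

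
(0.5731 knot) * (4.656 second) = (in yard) 1 knot = 0.51444444 m/s, so 0.5731 knot = 0.5731 * 0.51444444 = 0.29482811 m/s. 4.656 second = 4.656 s. Combine: 0.29482811 m/s * 4.656 s = 1.3727197 m. 1 yard = 0.9144 m, so 1.3727197 m = 1.3727197 / 0.9144 = 1.5012245 yard ≈ 1.501 yard (4 s.f.). Final answer: 1.501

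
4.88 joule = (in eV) 4.88 joule = 4.88 J. 1 eV = 1.6021766e-19 J, so 4.88 J = 4.88 / 1.6021766e-19 = 3.0458564e+19 eV ≈ 3.046e+19 eV (4 s.f.). Final answer: 3.046e+19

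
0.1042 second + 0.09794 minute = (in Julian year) 0.1042 second = 0.1042 s. 1 minute = 60 s, so 0.09794 minute = 0.09794 * 60 = 5.8764 s. Sum: 0.1042 + 5.8764 = 5.9806 s. 1 Julian year = 31557600 s, so 5.9806 s = 5.9806 / 31557600 = 1.8951378e-07 Julian year ≈ 1.895e-07 Julian year (4 s.f.). Final answer: 1.895e-07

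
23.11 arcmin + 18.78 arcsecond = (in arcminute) 23.42. Check: 1 arcmin = 0.00029088821 rad, so 23.11 arcmin = 23.11 * 0.00029088821 = 0.0067224265 rad. 1 arcsecond = 4.8481368e-06 rad, so 18.78 arcsecond = 18.78 * 4.8481368e-06 = 9.1048009e-05 rad. Sum: 0.0067224265 + 9.1048009e-05 = 0.0068134745 rad. 1 arcminute = 0.00029088821 rad, so 0.0068134745 rad = 0.0068134745 / 0.00029088821 = 23.423 arcminute ≈ 23.42 arcminute (4 s.f.).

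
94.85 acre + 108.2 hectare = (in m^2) 1 acre = 4046.8564 m^2, so 94.85 acre = 94.85 * 4046.8564 = 383844.33 m^2. 1 hectare = 10000 m^2, so 108.2 hectare = 108.2 * 10000 = 1082000 m^2. Sum: 383844.33 + 1082000 = 1465844.3 m^2. Result: 1465844.3 m^2 ≈ 1.466e+06 m^2 (4 s.f.). Final answer: 1.466e+06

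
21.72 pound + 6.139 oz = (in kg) 10.03. Check: 1 pound = 0.45359237 kg, so 21.72 pound = 21.72 * 0.45359237 = 9.8520263 kg. 1 oz = 0.028349523 kg, so 6.139 oz = 6.139 * 0.028349523 = 0.17403772 kg. Sum: 9.8520263 + 0.17403772 = 10.026064 kg. Result: 10.026064 kg ≈ 10.03 kg (4 s.f.).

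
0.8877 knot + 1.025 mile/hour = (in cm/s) 91.49. Check: 1 knot = 0.51444444 m/s, so 0.8877 knot = 0.8877 * 0.51444444 = 0.45667233 m/s. 1 mile/hour = 0.44704 m/s, so 1.025 mile/hour = 1.025 * 0.44704 = 0.458216 m/s. Sum: 0.45667233 + 0.458216 = 0.91488833 m/s. 1 cm/s = 0.01 m/s, so 0.91488833 m/s = 0.91488833 / 0.01 = 91.488833 cm/s ≈ 91.49 cm/s (4 s.f.).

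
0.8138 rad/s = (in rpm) 7.771. Check: 1 rpm = 0.10471976 rad/s, so 0.8138 rad/s = 0.8138 / 0.10471976 = 7.7712176 rpm ≈ 7.771 rpm (4 s.f.).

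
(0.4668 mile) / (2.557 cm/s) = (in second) 1 mile = 1609.344 m, so 0.4668 mile = 0.4668 * 1609.344 = 751.24178 m. 1 cm/s = 0.01 m/s, so 2.557 cm/s = 2.557 * 0.01 = 0.02557 m/s. Combine: 751.24178 m / 0.02557 m/s = 29379.811 s. 29379.811 s = 29379.811 second ≈ 2.938e+04 second (4 s.f.). Final answer: 2.938e+04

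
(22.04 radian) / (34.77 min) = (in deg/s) 22.04 radian = 22.04 rad. 1 min = 60 s, so 34.77 min = 34.77 * 60 = 2086.2 s. Combine: 22.04 rad / 2086.2 s = 0.010564663 rad/s. 1 deg/s = 0.017453293 rad/s, so 0.010564663 rad/s = 0.010564663 / 0.017453293 = 0.6053106 deg/s ≈ 0.6053 deg/s (4 s.f.). Final answer: 0.6053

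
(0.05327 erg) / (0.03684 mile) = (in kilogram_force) 9.162e-12. Check: 1 erg = 1e-07 J, so 0.05327 erg = 0.05327 * 1e-07 = 5.327e-09 J. 1 mile = 1609.344 m, so 0.03684 mile = 0.03684 * 1609.344 = 59.288233 m. Combine: 5.327e-09 J / 59.288233 m = 8.9849195e-11 N. 1 kilogram_force = 9.80665 N, so 8.9849195e-11 N = 8.9849195e-11 / 9.80665 = 9.1620681e-12 kilogram_force ≈ 9.162e-12 kilogram_force (4 s.f.).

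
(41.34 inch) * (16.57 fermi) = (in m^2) 1.74e-14. Check: 1 inch = 0.0254 m, so 41.34 inch = 41.34 * 0.0254 = 1.050036 m. 1 fermi = 1e-15 m, so 16.57 fermi = 16.57 * 1e-15 = 1.657e-14 m. Combine: 1.050036 m * 1.657e-14 m = 1.7399097e-14 m^2. Result: 1.7399097e-14 m^2 ≈ 1.74e-14 m^2 (4 s.f.).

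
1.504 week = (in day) 10.53. Check: 1 week = 604800 s, so 1.504 week = 1.504 * 604800 = 909619.2 s. 1 day = 86400 s, so 909619.2 s = 909619.2 / 86400 = 10.528 day ≈ 10.53 day (4 s.f.).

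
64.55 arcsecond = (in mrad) 0.3129. Check: 1 arcsecond = 4.8481368e-06 rad, so 64.55 arcsecond = 64.55 * 4.8481368e-06 = 0.00031294723 rad. 1 mrad = 0.001 rad, so 0.00031294723 rad = 0.00031294723 / 0.001 = 0.31294723 mrad ≈ 0.3129 mrad (4 s.f.).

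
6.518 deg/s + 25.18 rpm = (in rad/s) 1 deg/s = 0.017453293 rad/s, so 6.518 deg/s = 6.518 * 0.017453293 = 0.11376056 rad/s. 1 rpm = 0.10471976 rad/s, so 25.18 rpm = 25.18 * 0.10471976 = 2.6368434 rad/s. Sum: 0.11376056 + 2.6368434 = 2.750604 rad/s. Result: 2.750604 rad/s ≈ 2.751 rad/s (4 s.f.). Final answer: 2.751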